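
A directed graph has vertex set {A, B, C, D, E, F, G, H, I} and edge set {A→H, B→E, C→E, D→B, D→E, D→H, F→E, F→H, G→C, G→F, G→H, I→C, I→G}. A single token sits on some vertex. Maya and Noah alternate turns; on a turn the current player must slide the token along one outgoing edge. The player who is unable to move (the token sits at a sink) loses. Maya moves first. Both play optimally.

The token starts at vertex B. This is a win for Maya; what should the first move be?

Build the W/L table. Terminal = L. A non-terminal position is W if it has a move to some L; otherwise it is L.
Every edge goes from a vertex to one that appears earlier in the order E, H, F, C, A, G, B, I, D, so processing vertices in that order labels each vertex after all of its successors.
E: no outgoing edge → L
H: no outgoing edge → L
F: W (go to H, an L position)
C: W (go to E, an L position)
A: W (go to H, an L position)
G: W (go to H, an L position)
B: W (go to E, an L position)
I: L (options G(W), C(W) are all W)
D: W (go to H, an L position)
From B, the L positions reachable in one move are: E.

Move to E.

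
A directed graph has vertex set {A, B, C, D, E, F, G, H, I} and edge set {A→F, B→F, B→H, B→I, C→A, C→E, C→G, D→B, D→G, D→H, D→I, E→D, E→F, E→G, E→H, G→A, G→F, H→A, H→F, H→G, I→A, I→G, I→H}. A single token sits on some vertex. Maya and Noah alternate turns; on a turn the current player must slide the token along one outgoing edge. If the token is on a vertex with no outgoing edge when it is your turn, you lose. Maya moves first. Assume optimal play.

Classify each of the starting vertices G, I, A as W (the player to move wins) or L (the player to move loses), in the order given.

Build the W/L table. Terminal = L. A non-terminal position is W if it has a move to some L; otherwise it is L.
Every edge goes from a vertex to one that appears earlier in the order F, A, G, H, I, B, D, E, C, so processing vertices in that order labels each vertex after all of its successors.
F: no outgoing edge → L
A: reaches L-position F → W
G: reaches L-position F → W
H: reaches L-position F → W
I: only reaches H(W), G(W), A(W), all W → L
B: reaches L-position I → W
D: reaches L-position I → W
E: reaches L-position F → W
C: only reaches E(W), G(W), A(W), all W → L

G: W, I: L, A: W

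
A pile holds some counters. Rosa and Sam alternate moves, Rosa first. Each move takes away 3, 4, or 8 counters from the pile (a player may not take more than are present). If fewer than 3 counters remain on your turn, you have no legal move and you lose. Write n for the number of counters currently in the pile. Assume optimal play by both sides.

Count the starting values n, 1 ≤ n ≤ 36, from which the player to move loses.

12

Label each position W (a win for the player to move) or L (a loss). A position with no legal move is L; any other position is W exactly when some move reaches an L, and L when every move reaches a W.
n=0: no move → L
n=1: no move → L
n=2: no move → L
n=3: →0(L), so W
n=4: →1(L), so W
n=5: →2(L), so W
n=6: →2(L), so W
n=7: →4(W), 3(W) — all W, so L
n=8: →0(L), so W
n=9: →1(L), so W
n=10: →7(L), so W
n=11: →7(L), so W
n=12: →9(W), 8(W), 4(W) — all W, so L
n=13: →10(W), 9(W), 5(W) — all W, so L
n=14: →11(W), 10(W), 6(W) — all W, so L
n=15: →12(L), so W
n=16: →13(L), so W
n=17: →14(L), so W
n=18: →14(L), so W
n=19: →16(W), 15(W), 11(W) — all W, so L
n=20: →12(L), so W
n=21: →13(L), so W
n=22: →19(L), so W
n=23: →19(L), so W
n=24: →21(W), 20(W), 16(W) — all W, so L
n=25: →22(W), 21(W), 17(W) — all W, so L
n=26: →23(W), 22(W), 18(W) — all W, so L
n=27: →24(L), so W
n=28: →25(L), so W
n=29: →26(L), so W
n=30: →26(L), so W
n=31: →28(W), 27(W), 23(W) — all W, so L
n=32: →24(L), so W
n=33: →25(L), so W
n=34: →31(L), so W
n=35: →31(L), so W
n=36: →33(W), 32(W), 28(W) — all W, so L
L entries with 1 ≤ n ≤ 36 (n=0 is outside the asked range and is not counted): n = 1, 2, 7, 12, 13, 14, 19, 24, 25, 26, 31, 36; that makes 12.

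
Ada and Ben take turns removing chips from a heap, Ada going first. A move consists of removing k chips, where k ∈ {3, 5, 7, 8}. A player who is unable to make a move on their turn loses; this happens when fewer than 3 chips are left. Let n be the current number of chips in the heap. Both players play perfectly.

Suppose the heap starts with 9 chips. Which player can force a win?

Ada wins.

Build the W/L table. Terminal = L. A non-terminal position is W if it has a move to some L; otherwise it is L.
n=0: no move → L
n=1: no move → L
n=2: no move → L
n=3: W (go to 0, an L position)
n=4: W (go to 1, an L position)
n=5: W (go to 2, an L position)
n=6: W (go to 1, an L position)
n=7: W (go to 2, an L position)
n=8: W (go to 1, an L position)
n=9: W (go to 2, an L position)
From 9 Ada can remove 7, leaving 2, reaching an L position.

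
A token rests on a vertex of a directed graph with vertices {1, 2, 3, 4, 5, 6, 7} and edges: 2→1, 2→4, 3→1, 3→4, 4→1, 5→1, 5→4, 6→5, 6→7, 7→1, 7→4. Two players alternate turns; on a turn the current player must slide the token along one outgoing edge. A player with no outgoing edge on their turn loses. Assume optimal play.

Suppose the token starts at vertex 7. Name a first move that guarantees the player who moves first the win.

Positions with no move are L. A position that does have a move is losing for the player to move precisely when every available move leads to a winning position for the opponent. Fill in the labels:
Every edge goes from a vertex to one that appears earlier in the order 1, 4, 5, 2, 7, 3, 6, so processing vertices in that order labels each vertex after all of its successors.
1: no outgoing edge → L
4: reaches L-position 1 → W
5: reaches L-position 1 → W
2: reaches L-position 1 → W
7: reaches L-position 1 → W
3: reaches L-position 1 → W
6: only reaches 7(W), 5(W), all W → L
From 7, the L positions reachable in one move are: 1.

Move to 1.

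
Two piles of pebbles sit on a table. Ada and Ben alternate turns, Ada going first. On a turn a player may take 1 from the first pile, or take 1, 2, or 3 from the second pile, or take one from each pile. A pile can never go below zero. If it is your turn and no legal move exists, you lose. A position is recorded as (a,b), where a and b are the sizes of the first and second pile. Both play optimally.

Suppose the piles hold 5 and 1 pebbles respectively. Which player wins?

Ada wins.

Positions with no move are L. A position that does have a move is losing for the player to move precisely when every available move leads to a winning position for the opponent. Fill in the labels:
No move ever increases a pile, so every position that can arise here has a ≤ 5 and b ≤ 1; it is enough to label the cells with 0 ≤ a ≤ 5 and 0 ≤ b ≤ 1.
Every move lowers a or b (never raises either), so fill the grid row by row in increasing a, and left to right within a row: each cell's successors are then already labelled.
      b=0  b=1
a=0:    L    W
a=1:    W    W
a=2:    L    W
a=3:    W    W
a=4:    L    W
a=5:    W    W
Cells with no legal move (terminal, hence L): (0,0).
The remaining L cells, each justified by listing all of its moves:
(2,0): only reaches (1,0)(W), which is W → L
(4,0): only reaches (3,0)(W), which is W → L
Every other cell has at least one move into one of the L cells above, so it is W.
The starting position (5,1) is W: Ada should move to (4,0), handing over an L position.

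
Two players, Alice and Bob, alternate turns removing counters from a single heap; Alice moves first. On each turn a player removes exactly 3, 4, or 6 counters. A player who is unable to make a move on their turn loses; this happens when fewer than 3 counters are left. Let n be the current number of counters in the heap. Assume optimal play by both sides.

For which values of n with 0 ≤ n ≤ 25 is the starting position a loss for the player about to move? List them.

0, 1, 2, 9, 10, 11, 18, 19, 20

Use the standard recursion: the mover loses at a terminal position; elsewhere, the mover wins exactly when some move hands the opponent an L position.
n=0: no move → L
n=1: no move → L
n=2: no move → L
n=3: can move to 0, which is L ⇒ W
n=4: can move to 1, which is L ⇒ W
n=5: can move to 2, which is L ⇒ W
n=6: can move to 2, which is L ⇒ W
n=7: can move to 1, which is L ⇒ W
n=8: can move to 2, which is L ⇒ W
n=9: moves to 6(W), 5(W), 3(W); every one is W ⇒ L
n=10: moves to 7(W), 6(W), 4(W); every one is W ⇒ L
n=11: moves to 8(W), 7(W), 5(W); every one is W ⇒ L
n=12: can move to 9, which is L ⇒ W
n=13: can move to 10, which is L ⇒ W
n=14: can move to 11, which is L ⇒ W
n=15: can move to 11, which is L ⇒ W
n=16: can move to 10, which is L ⇒ W
n=17: can move to 11, which is L ⇒ W
n=18: moves to 15(W), 14(W), 12(W); every one is W ⇒ L
n=19: moves to 16(W), 15(W), 13(W); every one is W ⇒ L
n=20: moves to 17(W), 16(W), 14(W); every one is W ⇒ L
n=21: can move to 18, which is L ⇒ W
n=22: can move to 19, which is L ⇒ W
n=23: can move to 20, which is L ⇒ W
n=24: can move to 20, which is L ⇒ W
n=25: can move to 19, which is L ⇒ W
The losing starting values of n are exactly the entries labelled L in this table (9 of them).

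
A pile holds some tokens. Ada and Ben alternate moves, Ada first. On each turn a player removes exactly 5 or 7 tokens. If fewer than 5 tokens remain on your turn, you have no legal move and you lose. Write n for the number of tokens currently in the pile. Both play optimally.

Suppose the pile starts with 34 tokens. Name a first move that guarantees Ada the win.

Remove 7, leaving 27.

Use the standard recursion: the mover loses at a terminal position; elsewhere, the mover wins exactly when some move hands the opponent an L position.
n=0: no move → L
n=1: no move → L
n=2: no move → L
n=3: no move → L
n=4: no move → L
n=5: W (go to 0, an L position)
n=6: W (go to 1, an L position)
n=7: W (go to 2, an L position)
n=8: W (go to 3, an L position)
n=9: W (go to 4, an L position)
n=10: W (go to 3, an L position)
n=11: W (go to 4, an L position)
n=12: L (options 7(W), 5(W) are all W)
n=13: L (options 8(W), 6(W) are all W)
n=14: L (options 9(W), 7(W) are all W)
n=15: L (options 10(W), 8(W) are all W)
n=16: L (options 11(W), 9(W) are all W)
n=17: W (go to 12, an L position)
n=18: W (go to 13, an L position)
n=19: W (go to 14, an L position)
n=20: W (go to 15, an L position)
n=21: W (go to 16, an L position)
n=22: W (go to 15, an L position)
n=23: W (go to 16, an L position)
n=24: L (options 19(W), 17(W) are all W)
n=25: L (options 20(W), 18(W) are all W)
n=26: L (options 21(W), 19(W) are all W)
n=27: L (options 22(W), 20(W) are all W)
n=28: L (options 23(W), 21(W) are all W)
n=29: W (go to 24, an L position)
n=30: W (go to 25, an L position)
n=31: W (go to 26, an L position)
n=32: W (go to 27, an L position)
n=33: W (go to 28, an L position)
n=34: W (go to 27, an L position)
From 34, the L positions reachable in one move are: 27.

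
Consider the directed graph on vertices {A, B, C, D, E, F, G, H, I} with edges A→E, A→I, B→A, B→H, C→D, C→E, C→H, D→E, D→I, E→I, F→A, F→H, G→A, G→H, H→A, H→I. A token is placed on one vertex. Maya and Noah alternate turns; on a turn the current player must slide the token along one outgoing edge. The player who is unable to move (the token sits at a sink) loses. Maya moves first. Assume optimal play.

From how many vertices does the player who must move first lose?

Compute win/loss labels from the base case upward. A position with no move is L. Any other position is W if it can reach an L in one move, else L.
Every edge goes from a vertex to one that appears earlier in the order I, E, A, H, D, B, F, G, C, so processing vertices in that order labels each vertex after all of its successors.
I: no outgoing edge → L
E: →I(L), so W
A: →I(L), so W
H: →I(L), so W
D: →I(L), so W
B: →H(W), A(W) — all W, so L
F: →H(W), A(W) — all W, so L
G: →H(W), A(W) — all W, so L
C: →D(W), H(W), E(W) — all W, so L
The L vertices are B, C, F, G, I; that is 5 in all.

5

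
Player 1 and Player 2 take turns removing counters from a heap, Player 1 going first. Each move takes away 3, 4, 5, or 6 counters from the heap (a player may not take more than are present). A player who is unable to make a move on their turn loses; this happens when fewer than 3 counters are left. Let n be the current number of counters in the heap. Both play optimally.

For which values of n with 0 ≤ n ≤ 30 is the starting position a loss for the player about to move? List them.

0, 1, 2, 9, 10, 11, 18, 19, 20, 27, 28, 29

Classify positions by backward induction: terminal positions (no move available) are L. From any other position, the mover wins iff some move reaches an L.
n=0: no move → L
n=1: no move → L
n=2: no move → L
n=3: →0(L), so W
n=4: →1(L), so W
n=5: →2(L), so W
n=6: →2(L), so W
n=7: →2(L), so W
n=8: →2(L), so W
n=9: →6(W), 5(W), 4(W), 3(W) — all W, so L
n=10: →7(W), 6(W), 5(W), 4(W) — all W, so L
n=11: →8(W), 7(W), 6(W), 5(W) — all W, so L
n=12: →9(L), so W
n=13: →10(L), so W
n=14: →11(L), so W
n=15: →11(L), so W
n=16: →11(L), so W
n=17: →11(L), so W
n=18: →15(W), 14(W), 13(W), 12(W) — all W, so L
n=19: →16(W), 15(W), 14(W), 13(W) — all W, so L
n=20: →17(W), 16(W), 15(W), 14(W) — all W, so L
n=21: →18(L), so W
n=22: →19(L), so W
n=23: →20(L), so W
n=24: →20(L), so W
n=25: →20(L), so W
n=26: →20(L), so W
n=27: →24(W), 23(W), 22(W), 21(W) — all W, so L
n=28: →25(W), 24(W), 23(W), 22(W) — all W, so L
n=29: →26(W), 25(W), 24(W), 23(W) — all W, so L
n=30: →27(L), so W
Reading off the rows marked L gives the requested list; there are 12 such values of n.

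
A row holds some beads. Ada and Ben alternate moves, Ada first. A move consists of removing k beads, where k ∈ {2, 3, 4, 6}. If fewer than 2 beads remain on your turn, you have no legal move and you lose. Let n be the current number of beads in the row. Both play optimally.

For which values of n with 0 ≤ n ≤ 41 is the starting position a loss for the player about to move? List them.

Build the W/L table. Terminal = L. A non-terminal position is W if it has a move to some L; otherwise it is L.
n=0: no move → L
n=1: no move → L
n=2: reaches L-position 0 → W
n=3: reaches L-position 1 → W
n=4: reaches L-position 1 → W
n=5: reaches L-position 1 → W
n=6: reaches L-position 0 → W
n=7: reaches L-position 1 → W
n=8: only reaches 6(W), 5(W), 4(W), 2(W), all W → L
n=9: only reaches 7(W), 6(W), 5(W), 3(W), all W → L
n=10: reaches L-position 8 → W
n=11: reaches L-position 9 → W
n=12: reaches L-position 9 → W
n=13: reaches L-position 9 → W
n=14: reaches L-position 8 → W
n=15: reaches L-position 9 → W
n=16: only reaches 14(W), 13(W), 12(W), 10(W), all W → L
n=17: only reaches 15(W), 14(W), 13(W), 11(W), all W → L
n=18: reaches L-position 16 → W
n=19: reaches L-position 17 → W
n=20: reaches L-position 17 → W
n=21: reaches L-position 17 → W
n=22: reaches L-position 16 → W
n=23: reaches L-position 17 → W
n=24: only reaches 22(W), 21(W), 20(W), 18(W), all W → L
n=25: only reaches 23(W), 22(W), 21(W), 19(W), all W → L
n=26: reaches L-position 24 → W
n=27: reaches L-position 25 → W
n=28: reaches L-position 25 → W
n=29: reaches L-position 25 → W
n=30: reaches L-position 24 → W
n=31: reaches L-position 25 → W
n=32: only reaches 30(W), 29(W), 28(W), 26(W), all W → L
n=33: only reaches 31(W), 30(W), 29(W), 27(W), all W → L
n=34: reaches L-position 32 → W
n=35: reaches L-position 33 → W
n=36: reaches L-position 33 → W
n=37: reaches L-position 33 → W
n=38: reaches L-position 32 → W
n=39: reaches L-position 33 → W
n=40: only reaches 38(W), 37(W), 36(W), 34(W), all W → L
n=41: only reaches 39(W), 38(W), 37(W), 35(W), all W → L
Reading off the rows marked L gives the requested list; there are 12 such values of n.

0, 1, 8, 9, 16, 17, 24, 25, 32, 33, 40, 41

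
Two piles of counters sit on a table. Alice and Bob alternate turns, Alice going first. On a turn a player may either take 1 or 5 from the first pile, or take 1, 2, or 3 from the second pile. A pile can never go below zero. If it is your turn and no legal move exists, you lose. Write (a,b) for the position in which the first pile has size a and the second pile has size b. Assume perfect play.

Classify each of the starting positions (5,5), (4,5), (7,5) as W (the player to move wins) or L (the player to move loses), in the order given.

Compute win/loss labels from the base case upward. A position with no move is L. Any other position is W if it can reach an L in one move, else L.
No move ever increases a pile, so every position that can arise here has a ≤ 7 and b ≤ 5; it is enough to label the cells with 0 ≤ a ≤ 7 and 0 ≤ b ≤ 5.
Every move lowers a or b (never raises either), so fill the grid row by row in increasing a, and left to right within a row: each cell's successors are then already labelled.
      b=0  b=1  b=2  b=3  b=4  b=5
a=0:    L    W    W    W    L    W
a=1:    W    L    W    W    W    L
a=2:    L    W    W    W    L    W
a=3:    W    L    W    W    W    L
a=4:    L    W    W    W    L    W
a=5:    W    L    W    W    W    L
a=6:    L    W    W    W    L    W
a=7:    W    L    W    W    W    L
Cells with no legal move (terminal, hence L): (0,0).
The remaining L cells, each justified by listing all of its moves:
(0,4): →(0,3)(W), (0,2)(W), (0,1)(W) — all W, so L
(1,1): →(0,1)(W), (1,0)(W) — all W, so L
(1,5): →(0,5)(W), (1,4)(W), (1,3)(W), (1,2)(W) — all W, so L
(2,0): →(1,0)(W) only, which is W, so L
(2,4): →(1,4)(W), (2,3)(W), (2,2)(W), (2,1)(W) — all W, so L
(3,1): →(2,1)(W), (3,0)(W) — all W, so L
(3,5): →(2,5)(W), (3,4)(W), (3,3)(W), (3,2)(W) — all W, so L
(4,0): →(3,0)(W) only, which is W, so L
(4,4): →(3,4)(W), (4,3)(W), (4,2)(W), (4,1)(W) — all W, so L
(5,1): →(4,1)(W), (0,1)(W), (5,0)(W) — all W, so L
(5,5): →(4,5)(W), (0,5)(W), (5,4)(W), (5,3)(W), (5,2)(W) — all W, so L
(6,0): →(5,0)(W), (1,0)(W) — all W, so L
(6,4): →(5,4)(W), (1,4)(W), (6,3)(W), (6,2)(W), (6,1)(W) — all W, so L
(7,1): →(6,1)(W), (2,1)(W), (7,0)(W) — all W, so L
(7,5): →(6,5)(W), (2,5)(W), (7,4)(W), (7,3)(W), (7,2)(W) — all W, so L
Every other cell has at least one move into one of the L cells above, so it is W.
(5,5): one of the L cells justified above, so L
(4,5): the move to (3,5) reaches an L cell, so W
(7,5): one of the L cells justified above, so L

(5,5): L, (4,5): W, (7,5): L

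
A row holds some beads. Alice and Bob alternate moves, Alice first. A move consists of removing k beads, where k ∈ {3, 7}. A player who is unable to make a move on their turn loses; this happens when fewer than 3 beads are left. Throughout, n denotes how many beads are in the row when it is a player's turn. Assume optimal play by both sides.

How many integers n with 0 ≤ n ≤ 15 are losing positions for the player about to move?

7

Build the W/L table. Terminal = L. A non-terminal position is W if it has a move to some L; otherwise it is L.
n=0: no move → L
n=1: no move → L
n=2: no move → L
n=3: W (go to 0, an L position)
n=4: W (go to 1, an L position)
n=5: W (go to 2, an L position)
n=6: L (sole option 3(W) is W)
n=7: W (go to 0, an L position)
n=8: W (go to 1, an L position)
n=9: W (go to 6, an L position)
n=10: L (options 7(W), 3(W) are all W)
n=11: L (options 8(W), 4(W) are all W)
n=12: L (options 9(W), 5(W) are all W)
n=13: W (go to 10, an L position)
n=14: W (go to 11, an L position)
n=15: W (go to 12, an L position)
L entries with 0 ≤ n ≤ 15: n = 0, 1, 2, 6, 10, 11, 12; that makes 7.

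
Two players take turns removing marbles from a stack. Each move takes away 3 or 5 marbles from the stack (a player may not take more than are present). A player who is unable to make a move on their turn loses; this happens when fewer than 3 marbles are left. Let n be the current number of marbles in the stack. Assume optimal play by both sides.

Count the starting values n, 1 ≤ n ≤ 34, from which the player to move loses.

Label each position W (a win for the player to move) or L (a loss). A position with no legal move is L; any other position is W exactly when some move reaches an L, and L when every move reaches a W.
n=0: no move → L
n=1: no move → L
n=2: no move → L
n=3: W (go to 0, an L position)
n=4: W (go to 1, an L position)
n=5: W (go to 2, an L position)
n=6: W (go to 1, an L position)
n=7: W (go to 2, an L position)
n=8: L (options 5(W), 3(W) are all W)
n=9: L (options 6(W), 4(W) are all W)
n=10: L (options 7(W), 5(W) are all W)
n=11: W (go to 8, an L position)
n=12: W (go to 9, an L position)
n=13: W (go to 10, an L position)
n=14: W (go to 9, an L position)
n=15: W (go to 10, an L position)
n=16: L (options 13(W), 11(W) are all W)
n=17: L (options 14(W), 12(W) are all W)
n=18: L (options 15(W), 13(W) are all W)
n=19: W (go to 16, an L position)
n=20: W (go to 17, an L position)
n=21: W (go to 18, an L position)
n=22: W (go to 17, an L position)
n=23: W (go to 18, an L position)
n=24: L (options 21(W), 19(W) are all W)
n=25: L (options 22(W), 20(W) are all W)
n=26: L (options 23(W), 21(W) are all W)
n=27: W (go to 24, an L position)
n=28: W (go to 25, an L position)
n=29: W (go to 26, an L position)
n=30: W (go to 25, an L position)
n=31: W (go to 26, an L position)
n=32: L (options 29(W), 27(W) are all W)
n=33: L (options 30(W), 28(W) are all W)
n=34: L (options 31(W), 29(W) are all W)
L entries with 1 ≤ n ≤ 34 (n=0 is outside the asked range and is not counted): n = 1, 2, 8, 9, 10, 16, 17, 18, 24, 25, 26, 32, 33, 34; that makes 14.

14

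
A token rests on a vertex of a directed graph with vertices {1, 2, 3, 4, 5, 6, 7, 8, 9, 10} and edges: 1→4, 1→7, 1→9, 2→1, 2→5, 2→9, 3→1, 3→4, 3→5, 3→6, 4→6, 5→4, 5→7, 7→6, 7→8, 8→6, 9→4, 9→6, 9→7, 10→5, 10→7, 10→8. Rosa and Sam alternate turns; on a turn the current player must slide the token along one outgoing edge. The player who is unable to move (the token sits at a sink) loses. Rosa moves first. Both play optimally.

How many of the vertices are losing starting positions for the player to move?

Positions with no move are L. A position that does have a move is losing for the player to move precisely when every available move leads to a winning position for the opponent. Fill in the labels:
Every edge goes from a vertex to one that appears earlier in the order 6, 8, 7, 4, 9, 5, 1, 10, 2, 3, so processing vertices in that order labels each vertex after all of its successors.
6: no outgoing edge → L
8: →6(L), so W
7: →6(L), so W
4: →6(L), so W
9: →6(L), so W
5: →4(W), 7(W) — all W, so L
1: →9(W), 4(W), 7(W) — all W, so L
10: →5(L), so W
2: →1(L), so W
3: →1(L), so W
The L vertices are 1, 5, 6; that is 3 in all.

3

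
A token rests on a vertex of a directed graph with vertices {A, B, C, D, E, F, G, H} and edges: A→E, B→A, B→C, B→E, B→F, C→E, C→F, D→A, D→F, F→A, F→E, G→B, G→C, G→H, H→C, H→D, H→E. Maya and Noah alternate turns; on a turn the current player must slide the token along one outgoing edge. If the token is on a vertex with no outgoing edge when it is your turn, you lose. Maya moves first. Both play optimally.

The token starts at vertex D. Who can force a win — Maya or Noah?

Noah wins.

Compute win/loss labels from the base case upward. A position with no move is L. Any other position is W if it can reach an L in one move, else L.
Every edge goes from a vertex to one that appears earlier in the order E, A, F, C, B, D, H, G, so processing vertices in that order labels each vertex after all of its successors.
E: no outgoing edge → L
A: can move to E, which is L ⇒ W
F: can move to E, which is L ⇒ W
C: can move to E, which is L ⇒ W
B: can move to E, which is L ⇒ W
D: moves to F(W), A(W); every one is W ⇒ L
H: can move to D, which is L ⇒ W
G: moves to H(W), B(W), C(W); every one is W ⇒ L
The starting position D is L: whatever Maya does, the opponent receives a W position.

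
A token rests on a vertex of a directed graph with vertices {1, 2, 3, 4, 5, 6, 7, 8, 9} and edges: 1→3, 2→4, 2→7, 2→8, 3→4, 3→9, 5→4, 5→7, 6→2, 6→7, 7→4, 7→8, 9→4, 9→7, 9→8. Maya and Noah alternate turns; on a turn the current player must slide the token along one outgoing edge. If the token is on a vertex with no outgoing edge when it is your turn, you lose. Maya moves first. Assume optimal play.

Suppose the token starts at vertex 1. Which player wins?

Classify positions by backward induction: terminal positions (no move available) are L. From any other position, the mover wins iff some move reaches an L.
Every edge goes from a vertex to one that appears earlier in the order 4, 8, 7, 9, 2, 6, 3, 5, 1, so processing vertices in that order labels each vertex after all of its successors.
4: no outgoing edge → L
8: no outgoing edge → L
7: →8(L), so W
9: →8(L), so W
2: →8(L), so W
6: →2(W), 7(W) — all W, so L
3: →4(L), so W
5: →4(L), so W
1: →3(W) only, which is W, so L
The starting position 1 is L: whatever Maya does, the opponent receives a W position.

Noah wins.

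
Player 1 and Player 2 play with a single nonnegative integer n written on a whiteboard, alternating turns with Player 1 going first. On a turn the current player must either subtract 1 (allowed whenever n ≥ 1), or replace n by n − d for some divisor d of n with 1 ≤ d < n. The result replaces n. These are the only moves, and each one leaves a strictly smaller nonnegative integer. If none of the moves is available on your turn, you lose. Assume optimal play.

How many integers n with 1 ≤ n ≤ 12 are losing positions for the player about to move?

5

Work bottom-up. With no move the player to move loses. Otherwise the position is W if at least one move leads to an L position for the opponent, and L if every move leads to a W.
n=0: no move → L
n=1: reaches L-position 0 → W
n=2: only reaches 1(W), which is W → L
n=3: reaches L-position 2 → W
n=4: reaches L-position 2 → W
n=5: only reaches 4(W), which is W → L
n=6: reaches L-position 5 → W
n=7: only reaches 6(W), which is W → L
n=8: reaches L-position 7 → W
n=9: only reaches 6(W), 8(W), all W → L
n=10: reaches L-position 5 → W
n=11: only reaches 10(W), which is W → L
n=12: reaches L-position 9 → W
L entries with 1 ≤ n ≤ 12 (n=0 is outside the asked range and is not counted): n = 2, 5, 7, 9, 11; that makes 5.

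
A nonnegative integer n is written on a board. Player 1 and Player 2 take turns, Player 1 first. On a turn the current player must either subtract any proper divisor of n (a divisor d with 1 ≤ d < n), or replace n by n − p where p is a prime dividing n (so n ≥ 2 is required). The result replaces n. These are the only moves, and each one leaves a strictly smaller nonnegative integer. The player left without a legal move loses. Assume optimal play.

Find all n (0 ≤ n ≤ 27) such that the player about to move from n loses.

0, 1, 4, 9, 14, 20, 26

Work bottom-up. With no move the player to move loses. Otherwise the position is W if at least one move leads to an L position for the opponent, and L if every move leads to a W.
n=0: no move → L
n=1: no move → L
n=2: reaches L-position 0 → W
n=3: reaches L-position 0 → W
n=4: only reaches 2(W), 3(W), all W → L
n=5: reaches L-position 0 → W
n=6: reaches L-position 4 → W
n=7: reaches L-position 0 → W
n=8: reaches L-position 4 → W
n=9: only reaches 6(W), 8(W), all W → L
n=10: reaches L-position 9 → W
n=11: reaches L-position 0 → W
n=12: reaches L-position 9 → W
n=13: reaches L-position 0 → W
n=14: only reaches 7(W), 12(W), 13(W), all W → L
n=15: reaches L-position 14 → W
n=16: reaches L-position 14 → W
n=17: reaches L-position 0 → W
n=18: reaches L-position 9 → W
n=19: reaches L-position 0 → W
n=20: only reaches 10(W), 15(W), 16(W), 18(W), 19(W), all W → L
n=21: reaches L-position 14 → W
n=22: reaches L-position 20 → W
n=23: reaches L-position 0 → W
n=24: reaches L-position 20 → W
n=25: reaches L-position 20 → W
n=26: only reaches 13(W), 24(W), 25(W), all W → L
n=27: reaches L-position 26 → W
Reading off the rows marked L gives the requested list; there are 7 such values of n.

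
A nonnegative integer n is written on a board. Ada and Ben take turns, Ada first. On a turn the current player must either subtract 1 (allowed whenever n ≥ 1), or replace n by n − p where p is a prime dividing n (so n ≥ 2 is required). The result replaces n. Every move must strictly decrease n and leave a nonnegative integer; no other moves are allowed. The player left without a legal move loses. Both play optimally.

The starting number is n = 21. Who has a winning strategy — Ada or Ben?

Ada wins.

Label each position W (a win for the player to move) or L (a loss). A position with no legal move is L; any other position is W exactly when some move reaches an L, and L when every move reaches a W.
n=0: no move → L
n=1: →0(L), so W
n=2: →0(L), so W
n=3: →0(L), so W
n=4: →2(W), 3(W) — all W, so L
n=5: →0(L), so W
n=6: →4(L), so W
n=7: →0(L), so W
n=8: →6(W), 7(W) — all W, so L
n=9: →8(L), so W
n=10: →8(L), so W
n=11: →0(L), so W
n=12: →9(W), 10(W), 11(W) — all W, so L
n=13: →0(L), so W
n=14: →12(L), so W
n=15: →12(L), so W
n=16: →14(W), 15(W) — all W, so L
n=17: →0(L), so W
n=18: →16(L), so W
n=19: →0(L), so W
n=20: →15(W), 18(W), 19(W) — all W, so L
n=21: →20(L), so W
From 21 Ada can move to 20, reaching an L position.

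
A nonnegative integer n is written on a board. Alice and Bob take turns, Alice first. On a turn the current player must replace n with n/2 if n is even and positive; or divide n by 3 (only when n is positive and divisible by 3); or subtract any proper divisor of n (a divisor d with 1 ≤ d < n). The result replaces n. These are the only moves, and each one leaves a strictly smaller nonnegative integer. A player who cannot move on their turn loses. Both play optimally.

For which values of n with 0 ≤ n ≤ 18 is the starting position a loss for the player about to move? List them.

Classify positions by backward induction: terminal positions (no move available) are L. From any other position, the mover wins iff some move reaches an L.
n=0: no move → L
n=1: no move → L
n=2: can move to 1, which is L ⇒ W
n=3: can move to 1, which is L ⇒ W
n=4: moves to 2(W), 3(W); every one is W ⇒ L
n=5: can move to 4, which is L ⇒ W
n=6: can move to 4, which is L ⇒ W
n=7: the only move is to 6(W), a W ⇒ L
n=8: can move to 4, which is L ⇒ W
n=9: moves to 3(W), 6(W), 8(W); every one is W ⇒ L
n=10: can move to 9, which is L ⇒ W
n=11: the only move is to 10(W), a W ⇒ L
n=12: can move to 4, which is L ⇒ W
n=13: the only move is to 12(W), a W ⇒ L
n=14: can move to 7, which is L ⇒ W
n=15: moves to 5(W), 10(W), 12(W), 14(W); every one is W ⇒ L
n=16: can move to 15, which is L ⇒ W
n=17: the only move is to 16(W), a W ⇒ L
n=18: can move to 9, which is L ⇒ W
Reading off the rows marked L gives the requested list; there are 9 such values of n.

0, 1, 4, 7, 9, 11, 13, 15, 17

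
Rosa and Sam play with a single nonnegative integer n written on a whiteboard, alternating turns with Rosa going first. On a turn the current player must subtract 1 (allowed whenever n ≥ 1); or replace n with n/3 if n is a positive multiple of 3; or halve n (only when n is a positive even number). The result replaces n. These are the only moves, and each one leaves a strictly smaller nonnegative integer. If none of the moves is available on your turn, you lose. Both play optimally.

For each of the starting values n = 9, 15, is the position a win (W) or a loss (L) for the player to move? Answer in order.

9: L, 15: W

Build the W/L table. Terminal = L. A non-terminal position is W if it has a move to some L; otherwise it is L.
n=0: no move → L
n=1: W (go to 0, an L position)
n=2: L (sole option 1(W) is W)
n=3: W (go to 2, an L position)
n=4: W (go to 2, an L position)
n=5: L (sole option 4(W) is W)
n=6: W (go to 2, an L position)
n=7: L (sole option 6(W) is W)
n=8: W (go to 7, an L position)
n=9: L (options 3(W), 8(W) are all W)
n=10: W (go to 5, an L position)
n=11: L (sole option 10(W) is W)
n=12: W (go to 11, an L position)
n=13: L (sole option 12(W) is W)
n=14: W (go to 7, an L position)
n=15: W (go to 5, an L position)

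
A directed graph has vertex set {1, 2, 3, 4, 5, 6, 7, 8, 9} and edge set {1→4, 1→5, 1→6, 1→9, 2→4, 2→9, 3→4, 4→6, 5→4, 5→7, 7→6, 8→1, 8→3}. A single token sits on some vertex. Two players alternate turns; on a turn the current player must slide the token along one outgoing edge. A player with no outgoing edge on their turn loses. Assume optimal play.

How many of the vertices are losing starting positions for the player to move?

Positions with no move are L. A position that does have a move is losing for the player to move precisely when every available move leads to a winning position for the opponent. Fill in the labels:
Every edge goes from a vertex to one that appears earlier in the order 9, 6, 4, 7, 5, 1, 3, 8, 2, so processing vertices in that order labels each vertex after all of its successors.
9: no outgoing edge → L
6: no outgoing edge → L
4: →6(L), so W
7: →6(L), so W
5: →7(W), 4(W) — all W, so L
1: →5(L), so W
3: →4(W) only, which is W, so L
8: →3(L), so W
2: →9(L), so W
The L vertices are 3, 5, 6, 9; that is 4 in all.

4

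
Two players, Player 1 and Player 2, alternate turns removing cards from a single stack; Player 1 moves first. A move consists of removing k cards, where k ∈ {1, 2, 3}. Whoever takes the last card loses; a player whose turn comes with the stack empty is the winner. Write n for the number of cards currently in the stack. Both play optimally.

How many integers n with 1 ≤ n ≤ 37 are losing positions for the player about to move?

10

Compute win/loss labels from the base case upward. A position with no move is W. Any other position is W if it can reach an L in one move, else L.
n=0: no move; the opponent has just taken the last card and therefore loses → W
n=1: the only move is to 0(W), a W ⇒ L
n=2: can move to 1, which is L ⇒ W
n=3: can move to 1, which is L ⇒ W
n=4: can move to 1, which is L ⇒ W
n=5: moves to 4(W), 3(W), 2(W); every one is W ⇒ L
n=6: can move to 5, which is L ⇒ W
n=7: can move to 5, which is L ⇒ W
n=8: can move to 5, which is L ⇒ W
n=9: moves to 8(W), 7(W), 6(W); every one is W ⇒ L
n=10: can move to 9, which is L ⇒ W
n=11: can move to 9, which is L ⇒ W
n=12: can move to 9, which is L ⇒ W
n=13: moves to 12(W), 11(W), 10(W); every one is W ⇒ L
n=14: can move to 13, which is L ⇒ W
n=15: can move to 13, which is L ⇒ W
n=16: can move to 13, which is L ⇒ W
n=17: moves to 16(W), 15(W), 14(W); every one is W ⇒ L
n=18: can move to 17, which is L ⇒ W
n=19: can move to 17, which is L ⇒ W
n=20: can move to 17, which is L ⇒ W
n=21: moves to 20(W), 19(W), 18(W); every one is W ⇒ L
n=22: can move to 21, which is L ⇒ W
n=23: can move to 21, which is L ⇒ W
n=24: can move to 21, which is L ⇒ W
n=25: moves to 24(W), 23(W), 22(W); every one is W ⇒ L
n=26: can move to 25, which is L ⇒ W
n=27: can move to 25, which is L ⇒ W
n=28: can move to 25, which is L ⇒ W
n=29: moves to 28(W), 27(W), 26(W); every one is W ⇒ L
n=30: can move to 29, which is L ⇒ W
n=31: can move to 29, which is L ⇒ W
n=32: can move to 29, which is L ⇒ W
n=33: moves to 32(W), 31(W), 30(W); every one is W ⇒ L
n=34: can move to 33, which is L ⇒ W
n=35: can move to 33, which is L ⇒ W
n=36: can move to 33, which is L ⇒ W
n=37: moves to 36(W), 35(W), 34(W); every one is W ⇒ L
L entries with 1 ≤ n ≤ 37 (the range starts at n=1): n = 1, 5, 9, 13, 17, 21, 25, 29, 33, 37; that makes 10.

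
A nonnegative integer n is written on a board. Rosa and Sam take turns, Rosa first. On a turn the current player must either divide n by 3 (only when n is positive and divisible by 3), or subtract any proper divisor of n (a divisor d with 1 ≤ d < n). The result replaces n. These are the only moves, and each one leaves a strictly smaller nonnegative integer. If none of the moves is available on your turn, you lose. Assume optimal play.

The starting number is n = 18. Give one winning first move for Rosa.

Move to 9.

Compute win/loss labels from the base case upward. A position with no move is L. Any other position is W if it can reach an L in one move, else L.
n=0: no move → L
n=1: no move → L
n=2: reaches L-position 1 → W
n=3: reaches L-position 1 → W
n=4: only reaches 2(W), 3(W), all W → L
n=5: reaches L-position 4 → W
n=6: reaches L-position 4 → W
n=7: only reaches 6(W), which is W → L
n=8: reaches L-position 4 → W
n=9: only reaches 3(W), 6(W), 8(W), all W → L
n=10: reaches L-position 9 → W
n=11: only reaches 10(W), which is W → L
n=12: reaches L-position 4 → W
n=13: only reaches 12(W), which is W → L
n=14: reaches L-position 7 → W
n=15: only reaches 5(W), 10(W), 12(W), 14(W), all W → L
n=16: reaches L-position 15 → W
n=17: only reaches 16(W), which is W → L
n=18: reaches L-position 9 → W
From 18, the L positions reachable in one move are: 9, 15, 17. Any move reaching one of these is winning.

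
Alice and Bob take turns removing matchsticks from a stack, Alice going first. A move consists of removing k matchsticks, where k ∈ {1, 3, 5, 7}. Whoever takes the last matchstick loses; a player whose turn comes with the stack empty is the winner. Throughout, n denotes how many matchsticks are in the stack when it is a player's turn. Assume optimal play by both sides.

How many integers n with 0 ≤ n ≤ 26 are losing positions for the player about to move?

Classify positions by backward induction: terminal positions (no move available) are W. From any other position, the mover wins iff some move reaches an L.
n=0: no move; the opponent has just taken the last matchstick and therefore loses → W
n=1: only reaches 0(W), which is W → L
n=2: reaches L-position 1 → W
n=3: only reaches 2(W), 0(W), all W → L
n=4: reaches L-position 3 → W
n=5: only reaches 4(W), 2(W), 0(W), all W → L
n=6: reaches L-position 5 → W
n=7: only reaches 6(W), 4(W), 2(W), 0(W), all W → L
n=8: reaches L-position 7 → W
n=9: only reaches 8(W), 6(W), 4(W), 2(W), all W → L
n=10: reaches L-position 9 → W
n=11: only reaches 10(W), 8(W), 6(W), 4(W), all W → L
n=12: reaches L-position 11 → W
n=13: only reaches 12(W), 10(W), 8(W), 6(W), all W → L
n=14: reaches L-position 13 → W
n=15: only reaches 14(W), 12(W), 10(W), 8(W), all W → L
n=16: reaches L-position 15 → W
n=17: only reaches 16(W), 14(W), 12(W), 10(W), all W → L
n=18: reaches L-position 17 → W
n=19: only reaches 18(W), 16(W), 14(W), 12(W), all W → L
n=20: reaches L-position 19 → W
n=21: only reaches 20(W), 18(W), 16(W), 14(W), all W → L
n=22: reaches L-position 21 → W
n=23: only reaches 22(W), 20(W), 18(W), 16(W), all W → L
n=24: reaches L-position 23 → W
n=25: only reaches 24(W), 22(W), 20(W), 18(W), all W → L
n=26: reaches L-position 25 → W
L entries with 0 ≤ n ≤ 26: n = 1, 3, 5, 7, 9, 11, 13, 15, 17, 19, 21, 23, 25; that makes 13.

13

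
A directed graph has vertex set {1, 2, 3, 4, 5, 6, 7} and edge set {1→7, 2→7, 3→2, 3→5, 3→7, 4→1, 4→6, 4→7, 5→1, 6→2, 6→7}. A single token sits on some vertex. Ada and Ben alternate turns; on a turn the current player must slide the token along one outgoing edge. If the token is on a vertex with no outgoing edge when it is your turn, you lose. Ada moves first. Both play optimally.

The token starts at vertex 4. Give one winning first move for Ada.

Move to 7.

Label each position W (a win for the player to move) or L (a loss). A position with no legal move is L; any other position is W exactly when some move reaches an L, and L when every move reaches a W.
Every edge goes from a vertex to one that appears earlier in the order 7, 2, 1, 6, 5, 4, 3, so processing vertices in that order labels each vertex after all of its successors.
7: no outgoing edge → L
2: can move to 7, which is L ⇒ W
1: can move to 7, which is L ⇒ W
6: can move to 7, which is L ⇒ W
5: the only move is to 1(W), a W ⇒ L
4: can move to 7, which is L ⇒ W
3: can move to 5, which is L ⇒ W
From 4, the L positions reachable in one move are: 7.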